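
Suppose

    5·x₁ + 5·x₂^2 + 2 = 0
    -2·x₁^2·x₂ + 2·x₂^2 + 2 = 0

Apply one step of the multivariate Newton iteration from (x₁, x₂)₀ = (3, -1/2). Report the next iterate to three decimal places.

At (3, -1/2): F = (18.250, 11.500).
Jacobian J = [[5, 10·x₂], [-4·x₁·x₂, -2·x₁^2 + 4·x₂]].
At the point, J = [[5.000, -5.000], [6.000, -20.000]] (det J = -70.000).
Solving J·Δ = −F gives Δ = (-4.393, -0.743).
Then the next iterate is (x₁, x₂)₁ = (-1.393, -1.243).

(-1.393, -1.243)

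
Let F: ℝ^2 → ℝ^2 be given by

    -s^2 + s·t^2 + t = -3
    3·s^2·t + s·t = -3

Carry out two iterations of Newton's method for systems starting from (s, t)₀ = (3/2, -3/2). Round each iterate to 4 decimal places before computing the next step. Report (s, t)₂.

At (3/2, -3/2): F = (2.6250, -9.3750).
Jacobian J = [[-2·s + t^2, 2·s·t + 1], [6·s·t + t, 3·s^2 + s]].
At the point, J = [[-0.7500, -3.5000], [-15.0000, 8.2500]] (det J = -58.6875).
Solving J·Δ = −F gives Δ = (-0.1901, 0.7907).
Then the next iterate is (s, t)₁ = (1.3099, -0.7093).
Round to (1.3099, -0.7093) and repeat: F = (1.233881, -1.580244), J = [[-2.116694, -0.858224], [-6.283972, 6.457414]].
Δ = (0.3469, 0.5823), so (s, t)₂ = (1.6568, -0.1270).

(1.6568, -0.1270)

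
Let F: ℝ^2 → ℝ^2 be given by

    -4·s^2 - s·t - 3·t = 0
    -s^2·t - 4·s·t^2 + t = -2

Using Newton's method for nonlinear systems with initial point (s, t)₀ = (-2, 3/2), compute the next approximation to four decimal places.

(-0.8325, 0.9287)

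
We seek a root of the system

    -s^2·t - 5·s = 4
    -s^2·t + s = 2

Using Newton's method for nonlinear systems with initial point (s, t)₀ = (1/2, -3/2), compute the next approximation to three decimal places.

At (1/2, -3/2): F = (-6.125, -1.125).
Jacobian J = [[-2·s·t - 5, -s^2], [-2·s·t + 1, -s^2]].
At the point, J = [[-3.500, -0.250], [2.500, -0.250]] (det J = 1.500).
Solving J·Δ = −F gives Δ = (-0.833, -12.833).
Then the next iterate is (s, t)₁ = (-0.333, -14.333).

(-0.333, -14.333)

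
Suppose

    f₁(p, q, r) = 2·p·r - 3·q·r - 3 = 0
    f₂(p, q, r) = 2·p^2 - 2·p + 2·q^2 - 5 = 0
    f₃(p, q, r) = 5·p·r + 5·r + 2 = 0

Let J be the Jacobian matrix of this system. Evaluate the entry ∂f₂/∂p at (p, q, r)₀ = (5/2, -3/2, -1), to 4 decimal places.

8.0000

∂f₂/∂p = 4·p - 2.
At (5/2, -3/2, -1) this is 8.0000.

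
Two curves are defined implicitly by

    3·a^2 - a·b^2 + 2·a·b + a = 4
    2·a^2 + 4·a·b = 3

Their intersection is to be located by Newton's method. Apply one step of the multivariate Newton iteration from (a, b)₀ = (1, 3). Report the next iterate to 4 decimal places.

(0.6000, 1.8500)

At (1, 3): F = (-3.0000, 11.0000).
Jacobian J = [[6·a - b^2 + 2·b + 1, -2·a·b + 2·a], [4·a + 4·b, 4·a]].
At the point, J = [[4.0000, -4.0000], [16.0000, 4.0000]] (det J = 80.0000).
Solving J·Δ = −F gives Δ = (-0.4000, -1.1500).
Then the next iterate is (a, b)₁ = (0.6000, 1.8500).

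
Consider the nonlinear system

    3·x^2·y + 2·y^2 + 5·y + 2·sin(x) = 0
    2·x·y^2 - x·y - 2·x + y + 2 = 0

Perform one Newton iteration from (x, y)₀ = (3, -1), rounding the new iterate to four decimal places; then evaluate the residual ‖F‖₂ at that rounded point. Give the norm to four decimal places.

8.5898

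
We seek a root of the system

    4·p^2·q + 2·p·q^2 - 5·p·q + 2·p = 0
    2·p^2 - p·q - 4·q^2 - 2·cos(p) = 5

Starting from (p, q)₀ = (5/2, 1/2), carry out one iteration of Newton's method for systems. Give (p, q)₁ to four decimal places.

At (5/2, 1/2): F = (12.5000, 6.852287).
Jacobian J = [[8·p·q + 2·q^2 - 5·q + 2, 4·p^2 + 4·p·q - 5·p], [4·p - q + 2·sin(p), -p - 8·q]].
At the point, J = [[10.0000, 17.5000], [10.696944, -6.5000]] (det J = -252.196525).
Solving J·Δ = −F gives Δ = (-0.7977, -0.2585).
Then the next iterate is (p, q)₁ = (1.7023, 0.2415).

(1.7023, 0.2415)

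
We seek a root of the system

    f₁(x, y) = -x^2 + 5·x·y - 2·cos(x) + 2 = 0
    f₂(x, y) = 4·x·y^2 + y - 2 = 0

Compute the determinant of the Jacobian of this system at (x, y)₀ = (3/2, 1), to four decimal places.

J = [[-2·x + 5·y + 2·sin(x), 5·x], [4·y^2, 8·x·y + 1]].
At the point, J = [[3.994990, 7.5000], [4.0000, 13.0000]].
det J = 21.9349.

21.9349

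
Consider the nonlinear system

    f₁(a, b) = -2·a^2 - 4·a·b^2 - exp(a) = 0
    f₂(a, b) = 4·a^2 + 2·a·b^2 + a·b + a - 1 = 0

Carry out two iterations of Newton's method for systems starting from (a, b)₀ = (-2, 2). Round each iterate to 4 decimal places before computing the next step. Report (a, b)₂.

(-1.0673, 1.0161)

At (-2, 2): F = (23.864665, -7.0000).
Jacobian J = [[-4·a - 4·b^2 - exp(a), -8·a·b], [8·a + 2·b^2 + b + 1, 4·a·b + a]].
At the point, J = [[-8.135335, 32.0000], [-5.0000, -18.0000]] (det J = 306.436035).
Solving J·Δ = −F gives Δ = (0.6708, -0.5752).
Then the next iterate is (a, b)₁ = (-1.3292, 1.4248).
Round to (-1.3292, 1.4248) and repeat: F = (6.995162, -2.552652), J = [[-3.068109, 15.150753], [-4.148690, -8.904577]].
Δ = (0.2619, -0.4087), so (a, b)₂ = (-1.0673, 1.0161).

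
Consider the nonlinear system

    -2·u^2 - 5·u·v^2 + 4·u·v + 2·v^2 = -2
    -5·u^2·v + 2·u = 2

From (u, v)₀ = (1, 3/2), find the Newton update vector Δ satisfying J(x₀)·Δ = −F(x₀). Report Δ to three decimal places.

(-1.800, 3.180)

At (1, 3/2): F = (-0.750, -7.500).
Jacobian J = [[-4·u - 5·v^2 + 4·v, -10·u·v + 4·u + 4·v], [-10·u·v + 2, -5·u^2]].
At the point, J = [[-9.250, -5.000], [-13.000, -5.000]] (det J = -18.750).
Solving J·Δ = −F gives Δ = (-1.800, 3.180).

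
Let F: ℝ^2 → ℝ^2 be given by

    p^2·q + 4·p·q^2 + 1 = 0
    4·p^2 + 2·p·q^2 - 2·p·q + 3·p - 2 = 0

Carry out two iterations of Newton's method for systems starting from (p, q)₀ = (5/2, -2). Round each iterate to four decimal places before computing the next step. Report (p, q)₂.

(0.6365, -0.9011)

At (5/2, -2): F = (28.5000, 60.5000).
Jacobian J = [[2·p·q + 4·q^2, p^2 + 8·p·q], [8·p + 2·q^2 - 2·q + 3, 4·p·q - 2·p]].
At the point, J = [[6.0000, -33.7500], [35.0000, -25.0000]] (det J = 1031.2500).
Solving J·Δ = −F gives Δ = (-1.2891, 0.6153).
Then the next iterate is (p, q)₁ = (1.2109, -1.3847).
Round to (1.2109, -1.3847) and repeat: F = (8.256734, 15.494827), J = [[4.316110, -11.947587], [19.291388, -9.128733]].
Δ = (-0.5744, 0.4836), so (p, q)₂ = (0.6365, -0.9011).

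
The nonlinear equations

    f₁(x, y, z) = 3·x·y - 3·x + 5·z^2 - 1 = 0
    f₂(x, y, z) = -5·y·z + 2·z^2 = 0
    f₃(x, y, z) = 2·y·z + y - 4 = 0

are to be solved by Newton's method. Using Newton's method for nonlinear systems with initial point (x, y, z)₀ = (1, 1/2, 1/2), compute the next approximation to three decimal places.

(17.167, -1.000, 6.500)

At (1, 1/2, 1/2): F = (-1.250, -0.750, -3.000).
Jacobian J = [[3·y - 3, 3·x, 10·z], [0, -5·z, -5·y + 4·z], [0, 2·z + 1, 2·y]].
At the point, J = [[-1.500, 3.000, 5.000], [0.000, -2.500, -0.500], [0.000, 2.000, 1.000]] (det J = 2.250).
Solving J·Δ = −F gives Δ = (16.167, -1.500, 6.000).
Then the next iterate is (x, y, z)₁ = (17.167, -1.000, 6.500).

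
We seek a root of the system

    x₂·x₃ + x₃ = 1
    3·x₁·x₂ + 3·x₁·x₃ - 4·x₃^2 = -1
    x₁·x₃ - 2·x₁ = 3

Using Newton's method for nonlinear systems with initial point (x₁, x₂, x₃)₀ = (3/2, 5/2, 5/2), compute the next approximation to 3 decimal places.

(3.662, -1.691, 3.279)

At (3/2, 5/2, 5/2): F = (7.750, -1.500, -2.250).
Jacobian J = [[0, x₃, x₂ + 1], [3·x₂ + 3·x₃, 3·x₁, 3·x₁ - 8·x₃], [x₃ - 2, 0, x₁]].
At the point, J = [[0.000, 2.500, 3.500], [15.000, 4.500, -15.500], [0.500, 0.000, 1.500]] (det J = -83.500).
Solving J·Δ = −F gives Δ = (2.162, -4.191, 0.779).
Then the next iterate is (x₁, x₂, x₃)₁ = (3.662, -1.691, 3.279).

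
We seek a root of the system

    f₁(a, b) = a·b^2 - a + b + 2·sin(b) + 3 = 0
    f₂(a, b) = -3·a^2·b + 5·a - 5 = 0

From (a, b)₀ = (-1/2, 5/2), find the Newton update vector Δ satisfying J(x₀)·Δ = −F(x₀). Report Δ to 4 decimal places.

(0.9224, 2.8736)

At (-1/2, 5/2): F = (4.071944, -9.3750).
Jacobian J = [[b^2 - 1, 2·a·b + 2·cos(b) + 1], [-6·a·b + 5, -3·a^2]].
At the point, J = [[5.2500, -3.102287], [12.5000, -0.7500]] (det J = 34.841090).
Solving J·Δ = −F gives Δ = (0.9224, 2.8736).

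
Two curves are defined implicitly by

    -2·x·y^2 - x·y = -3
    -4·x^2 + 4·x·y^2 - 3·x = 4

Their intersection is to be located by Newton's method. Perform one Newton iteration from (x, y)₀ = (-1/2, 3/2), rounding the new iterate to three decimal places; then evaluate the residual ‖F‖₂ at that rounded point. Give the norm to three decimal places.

5935.224

At (-1/2, 3/2): F = (6.000, -8.000).
Jacobian J = [[-2·y^2 - y, -4·x·y - x], [-8·x + 4·y^2 - 3, 8·x·y]].
At the point, J = [[-6.000, 3.500], [10.000, -6.000]] (det J = 1.000).
Solving J·Δ = −F gives Δ = (8.000, 12.000).
Then the next iterate is (x, y)₁ = (7.500, 13.500).
Re-evaluating at (7.500, 13.500): F = (-2832.000, 5216.000), so ‖F‖₂ = 5935.224.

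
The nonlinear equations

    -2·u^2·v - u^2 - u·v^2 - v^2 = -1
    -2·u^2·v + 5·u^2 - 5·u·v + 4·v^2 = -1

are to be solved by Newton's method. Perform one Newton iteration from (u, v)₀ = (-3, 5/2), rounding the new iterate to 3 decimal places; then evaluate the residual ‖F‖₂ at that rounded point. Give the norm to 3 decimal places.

At (-3, 5/2): F = (-40.500, 63.500).
Jacobian J = [[-4·u·v - 2·u - v^2, -2·u^2 - 2·u·v - 2·v], [-4·u·v + 10·u - 5·v, -2·u^2 - 5·u + 8·v]].
At the point, J = [[29.750, -8.000], [-12.500, 17.000]] (det J = 405.750).
Solving J·Δ = −F gives Δ = (0.445, -3.408).
Then the next iterate is (u, v)₁ = (-2.555, -0.908).
Re-evaluating at (-2.555, -0.908): F = (7.60891, 37.19317), so ‖F‖₂ = 37.964.

37.964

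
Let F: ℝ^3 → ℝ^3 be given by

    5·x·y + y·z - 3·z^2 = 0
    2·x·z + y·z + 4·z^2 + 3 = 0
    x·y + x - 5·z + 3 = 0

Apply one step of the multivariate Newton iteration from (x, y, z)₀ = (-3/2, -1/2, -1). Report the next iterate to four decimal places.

(-2.5905, 0.6184, 0.0054)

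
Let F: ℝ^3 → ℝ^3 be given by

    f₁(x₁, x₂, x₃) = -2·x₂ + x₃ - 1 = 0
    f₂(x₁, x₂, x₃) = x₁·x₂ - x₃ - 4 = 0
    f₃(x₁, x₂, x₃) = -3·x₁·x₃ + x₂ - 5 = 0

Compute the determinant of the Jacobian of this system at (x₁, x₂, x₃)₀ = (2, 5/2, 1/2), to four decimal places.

J = [[0, -2, 1], [x₂, x₁, -1], [-3·x₃, 1, -3·x₁]].
At the point, J = [[0.0000, -2.0000, 1.0000], [2.5000, 2.0000, -1.0000], [-1.5000, 1.0000, -6.0000]].
det J = -27.5000.

-27.5000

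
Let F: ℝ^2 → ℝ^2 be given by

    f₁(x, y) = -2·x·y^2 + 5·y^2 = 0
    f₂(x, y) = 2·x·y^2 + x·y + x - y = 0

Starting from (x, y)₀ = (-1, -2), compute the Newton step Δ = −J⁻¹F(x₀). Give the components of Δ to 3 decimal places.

(-0.189, 1.054)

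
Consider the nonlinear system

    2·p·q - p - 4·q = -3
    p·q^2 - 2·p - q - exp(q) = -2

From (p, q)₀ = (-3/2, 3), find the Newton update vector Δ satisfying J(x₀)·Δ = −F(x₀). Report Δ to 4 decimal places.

(2.7144, -0.4183)

At (-3/2, 3): F = (-16.5000, -31.585537).
Jacobian J = [[2·q - 1, 2·p - 4], [q^2 - 2, 2·p·q - exp(q) - 1]].
At the point, J = [[5.0000, -7.0000], [7.0000, -30.085537]] (det J = -101.427685).
Solving J·Δ = −F gives Δ = (2.7144, -0.4183).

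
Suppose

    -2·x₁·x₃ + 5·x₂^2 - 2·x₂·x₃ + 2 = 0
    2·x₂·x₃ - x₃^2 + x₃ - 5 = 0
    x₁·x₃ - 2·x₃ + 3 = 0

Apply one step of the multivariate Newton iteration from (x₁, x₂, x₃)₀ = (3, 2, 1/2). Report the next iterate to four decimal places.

At (3, 2, 1/2): F = (17.0000, -2.7500, 3.5000).
Jacobian J = [[-2·x₃, 10·x₂ - 2·x₃, -2·x₁ - 2·x₂], [0, 2·x₃, 2·x₂ - 2·x₃ + 1], [x₃, 0, x₁ - 2]].
At the point, J = [[-1.0000, 19.0000, -10.0000], [0.0000, 1.0000, 4.0000], [0.5000, 0.0000, 1.0000]] (det J = 42.0000).
Solving J·Δ = −F gives Δ = (-8.8155, -0.8810, 0.9077).
Then the next iterate is (x₁, x₂, x₃)₁ = (-5.8155, 1.1190, 1.4077).

(-5.8155, 1.1190, 1.4077)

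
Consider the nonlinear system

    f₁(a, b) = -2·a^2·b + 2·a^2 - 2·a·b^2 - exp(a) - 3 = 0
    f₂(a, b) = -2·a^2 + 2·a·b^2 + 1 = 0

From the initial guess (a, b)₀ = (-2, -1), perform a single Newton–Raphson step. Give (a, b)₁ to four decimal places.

(0.7540, -3.0675)

At (-2, -1): F = (16.864665, -11.0000).
Jacobian J = [[-4·a·b + 4·a - 2·b^2 - exp(a), -2·a^2 - 4·a·b], [-4·a + 2·b^2, 4·a·b]].
At the point, J = [[-18.135335, -16.0000], [10.0000, 8.0000]] (det J = 14.917318).
Solving J·Δ = −F gives Δ = (2.7540, -2.0675).
Then the next iterate is (a, b)₁ = (0.7540, -3.0675).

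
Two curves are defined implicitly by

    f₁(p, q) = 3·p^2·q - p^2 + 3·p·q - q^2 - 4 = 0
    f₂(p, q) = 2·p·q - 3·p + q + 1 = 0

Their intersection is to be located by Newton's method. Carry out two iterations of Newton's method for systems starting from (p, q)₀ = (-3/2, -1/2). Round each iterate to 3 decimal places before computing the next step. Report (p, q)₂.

At (-3/2, -1/2): F = (-7.625, 6.500).
Jacobian J = [[6·p·q - 2·p + 3·q, 3·p^2 + 3·p - 2·q], [2·q - 3, 2·p + 1]].
At the point, J = [[6.000, 3.250], [-4.000, -2.000]] (det J = 1.000).
Solving J·Δ = −F gives Δ = (5.875, -8.500).
Then the next iterate is (p, q)₁ = (4.375, -9.000).
Round to (4.375, -9.000) and repeat: F = (-739.06250, -99.875), J = [[-272.000, 88.54688], [-21.000, 9.750]].
Δ = (2.067, 14.695), so (p, q)₂ = (6.442, 5.695).

(6.442, 5.695)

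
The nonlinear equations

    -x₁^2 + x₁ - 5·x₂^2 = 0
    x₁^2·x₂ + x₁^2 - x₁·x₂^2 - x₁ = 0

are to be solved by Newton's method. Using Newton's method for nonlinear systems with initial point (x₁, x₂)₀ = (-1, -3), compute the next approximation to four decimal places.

At (-1, -3): F = (-47.0000, 8.0000).
Jacobian J = [[-2·x₁ + 1, -10·x₂], [2·x₁·x₂ + 2·x₁ - x₂^2 - 1, x₁^2 - 2·x₁·x₂]].
At the point, J = [[3.0000, 30.0000], [-6.0000, -5.0000]] (det J = 165.0000).
Solving J·Δ = −F gives Δ = (0.0303, 1.5636).
Then the next iterate is (x₁, x₂)₁ = (-0.9697, -1.4364).

(-0.9697, -1.4364)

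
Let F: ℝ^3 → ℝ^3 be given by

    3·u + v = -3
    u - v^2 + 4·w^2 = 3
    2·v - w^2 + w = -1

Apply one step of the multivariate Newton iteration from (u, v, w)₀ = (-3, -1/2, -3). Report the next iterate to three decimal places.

(-1.242, 0.726, -1.636)

At (-3, -1/2, -3): F = (-6.500, 29.750, -12.000).
Jacobian J = [[3, 1, 0], [1, -2·v, 8·w], [0, 2, -2·w + 1]].
At the point, J = [[3.000, 1.000, 0.000], [1.000, 1.000, -24.000], [0.000, 2.000, 7.000]] (det J = 158.000).
Solving J·Δ = −F gives Δ = (1.758, 1.226, 1.364).
Then the next iterate is (u, v, w)₁ = (-1.242, 0.726, -1.636).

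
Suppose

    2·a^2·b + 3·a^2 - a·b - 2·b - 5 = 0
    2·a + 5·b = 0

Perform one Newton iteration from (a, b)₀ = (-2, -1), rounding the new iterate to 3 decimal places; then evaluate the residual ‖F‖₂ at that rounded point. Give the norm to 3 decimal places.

At (-2, -1): F = (-1.000, -9.000).
Jacobian J = [[4·a·b + 6·a - b, 2·a^2 - a - 2], [2, 5]].
At the point, J = [[-3.000, 8.000], [2.000, 5.000]] (det J = -31.000).
Solving J·Δ = −F gives Δ = (2.161, 0.935).
Then the next iterate is (a, b)₁ = (0.161, -0.065).
Re-evaluating at (0.161, -0.065): F = (-4.78514, -0.003), so ‖F‖₂ = 4.785.

4.785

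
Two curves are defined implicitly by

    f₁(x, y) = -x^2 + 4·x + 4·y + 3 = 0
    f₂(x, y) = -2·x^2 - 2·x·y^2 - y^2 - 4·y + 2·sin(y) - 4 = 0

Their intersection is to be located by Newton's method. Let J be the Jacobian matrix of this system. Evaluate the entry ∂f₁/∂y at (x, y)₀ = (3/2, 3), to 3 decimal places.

4.000

∂f₁/∂y = 4.
At (3/2, 3) this is 4.000.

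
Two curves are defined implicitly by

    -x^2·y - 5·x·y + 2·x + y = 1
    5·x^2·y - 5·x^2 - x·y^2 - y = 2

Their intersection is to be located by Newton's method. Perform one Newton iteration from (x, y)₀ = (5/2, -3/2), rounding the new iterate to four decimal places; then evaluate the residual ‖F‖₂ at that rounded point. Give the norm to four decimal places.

At (5/2, -3/2): F = (30.6250, -84.2500).
Jacobian J = [[-2·x·y - 5·y + 2, -x^2 - 5·x + 1], [10·x·y - 10·x - y^2, 5·x^2 - 2·x·y - 1]].
At the point, J = [[17.0000, -17.7500], [-64.7500, 37.7500]] (det J = -507.5625).
Solving J·Δ = −F gives Δ = (-0.6686, 1.0850).
Then the next iterate is (x, y)₁ = (1.8314, -0.4150).
Re-evaluating at (1.8314, -0.4150): F = (7.439876, -25.630147), so ‖F‖₂ = 26.6881.

26.6881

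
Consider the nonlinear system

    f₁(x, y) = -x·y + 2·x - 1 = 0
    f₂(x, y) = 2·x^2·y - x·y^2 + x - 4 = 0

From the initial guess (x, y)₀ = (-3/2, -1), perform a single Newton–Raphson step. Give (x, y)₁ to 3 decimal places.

(-0.500, 0.667)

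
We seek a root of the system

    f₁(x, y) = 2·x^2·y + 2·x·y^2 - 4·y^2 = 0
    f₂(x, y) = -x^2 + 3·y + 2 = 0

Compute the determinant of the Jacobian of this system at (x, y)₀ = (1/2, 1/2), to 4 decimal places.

J = [[4·x·y + 2·y^2, 2·x^2 + 4·x·y - 8·y], [-2·x, 3]].
At the point, J = [[1.5000, -2.5000], [-1.0000, 3.0000]].
det J = 2.0000.

2.0000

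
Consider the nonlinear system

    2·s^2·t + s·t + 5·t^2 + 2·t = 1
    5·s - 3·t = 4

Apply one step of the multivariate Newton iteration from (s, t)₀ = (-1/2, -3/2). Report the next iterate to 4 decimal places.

At (-1/2, -3/2): F = (7.2500, -2.0000).
Jacobian J = [[4·s·t + t, 2·s^2 + s + 10·t + 2], [5, -3]].
At the point, J = [[1.5000, -13.0000], [5.0000, -3.0000]] (det J = 60.5000).
Solving J·Δ = −F gives Δ = (0.7893, 0.6488).
Then the next iterate is (s, t)₁ = (0.2893, -0.8512).

(0.2893, -0.8512)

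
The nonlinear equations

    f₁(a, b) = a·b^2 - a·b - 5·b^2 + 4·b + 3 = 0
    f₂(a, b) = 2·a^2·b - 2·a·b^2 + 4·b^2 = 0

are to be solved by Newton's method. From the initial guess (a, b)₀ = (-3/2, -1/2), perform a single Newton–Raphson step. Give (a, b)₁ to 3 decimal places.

At (-3/2, -1/2): F = (-1.375, -0.500).
Jacobian J = [[b^2 - b, 2·a·b - a - 10·b + 4], [4·a·b - 2·b^2, 2·a^2 - 4·a·b + 8·b]].
At the point, J = [[0.750, 12.000], [2.500, -2.500]] (det J = -31.875).
Solving J·Δ = −F gives Δ = (0.296, 0.096).
Then the next iterate is (a, b)₁ = (-1.204, -0.404).

(-1.204, -0.404)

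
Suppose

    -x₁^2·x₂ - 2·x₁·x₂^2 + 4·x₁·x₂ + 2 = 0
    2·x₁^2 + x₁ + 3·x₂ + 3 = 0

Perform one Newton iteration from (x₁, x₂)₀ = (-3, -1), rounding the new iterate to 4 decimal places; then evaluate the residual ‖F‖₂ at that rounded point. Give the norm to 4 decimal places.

At (-3, -1): F = (29.0000, 15.0000).
Jacobian J = [[-2·x₁·x₂ - 2·x₂^2 + 4·x₂, -x₁^2 - 4·x₁·x₂ + 4·x₁], [4·x₁ + 1, 3]].
At the point, J = [[-12.0000, -33.0000], [-11.0000, 3.0000]] (det J = -399.0000).
Solving J·Δ = −F gives Δ = (1.4586, 0.3484).
Then the next iterate is (x₁, x₂)₁ = (-1.5414, -0.6516).
Re-evaluating at (-1.5414, -0.6516): F = (8.874554, 4.255628), so ‖F‖₂ = 9.8422.

9.8422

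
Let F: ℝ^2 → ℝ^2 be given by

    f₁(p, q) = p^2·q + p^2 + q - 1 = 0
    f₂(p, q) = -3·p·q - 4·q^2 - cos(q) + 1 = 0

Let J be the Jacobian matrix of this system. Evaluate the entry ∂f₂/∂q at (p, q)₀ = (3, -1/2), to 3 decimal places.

-5.479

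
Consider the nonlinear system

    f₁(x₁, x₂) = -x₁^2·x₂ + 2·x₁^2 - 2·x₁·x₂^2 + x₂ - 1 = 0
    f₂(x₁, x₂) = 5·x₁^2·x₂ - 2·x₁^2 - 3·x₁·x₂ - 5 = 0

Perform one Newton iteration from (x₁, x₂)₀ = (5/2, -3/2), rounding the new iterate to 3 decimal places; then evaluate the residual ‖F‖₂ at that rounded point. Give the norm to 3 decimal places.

At (5/2, -3/2): F = (8.125, -53.125).
Jacobian J = [[-2·x₁·x₂ + 4·x₁ - 2·x₂^2, -x₁^2 - 4·x₁·x₂ + 1], [10·x₁·x₂ - 4·x₁ - 3·x₂, 5·x₁^2 - 3·x₁]].
At the point, J = [[13.000, 9.750], [-43.000, 23.750]] (det J = 728.000).
Solving J·Δ = −F gives Δ = (-0.977, 0.469).
Then the next iterate is (x₁, x₂)₁ = (1.523, -1.031).
Re-evaluating at (1.523, -1.031): F = (1.76171, -16.88559), so ‖F‖₂ = 16.977.

16.977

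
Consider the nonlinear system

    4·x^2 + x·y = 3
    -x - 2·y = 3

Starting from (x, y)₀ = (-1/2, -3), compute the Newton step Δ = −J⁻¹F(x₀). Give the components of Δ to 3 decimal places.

At (-1/2, -3): F = (-0.500, 3.500).
Jacobian J = [[8·x + y, x], [-1, -2]].
At the point, J = [[-7.000, -0.500], [-1.000, -2.000]] (det J = 13.500).
Solving J·Δ = −F gives Δ = (-0.204, 1.852).

(-0.204, 1.852)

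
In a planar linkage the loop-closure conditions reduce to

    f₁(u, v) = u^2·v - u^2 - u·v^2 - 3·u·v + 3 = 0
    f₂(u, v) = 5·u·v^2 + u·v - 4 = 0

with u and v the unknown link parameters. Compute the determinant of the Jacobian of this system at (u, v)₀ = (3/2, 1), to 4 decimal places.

J = [[2·u·v - 2·u - v^2 - 3·v, u^2 - 2·u·v - 3·u], [5·v^2 + v, 10·u·v + u]].
At the point, J = [[-4.0000, -5.2500], [6.0000, 16.5000]].
det J = -34.5000.

-34.5000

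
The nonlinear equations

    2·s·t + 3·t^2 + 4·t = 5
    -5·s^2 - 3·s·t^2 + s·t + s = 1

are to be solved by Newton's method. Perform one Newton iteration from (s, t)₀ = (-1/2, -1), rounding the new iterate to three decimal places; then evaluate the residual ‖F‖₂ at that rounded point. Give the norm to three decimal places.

6.185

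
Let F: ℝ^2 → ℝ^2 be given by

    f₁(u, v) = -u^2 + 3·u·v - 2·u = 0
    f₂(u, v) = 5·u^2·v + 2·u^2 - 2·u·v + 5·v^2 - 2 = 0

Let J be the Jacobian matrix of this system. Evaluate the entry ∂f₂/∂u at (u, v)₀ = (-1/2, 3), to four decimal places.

∂f₂/∂u = 10·u·v + 4·u - 2·v.
At (-1/2, 3) this is -23.0000.

-23.0000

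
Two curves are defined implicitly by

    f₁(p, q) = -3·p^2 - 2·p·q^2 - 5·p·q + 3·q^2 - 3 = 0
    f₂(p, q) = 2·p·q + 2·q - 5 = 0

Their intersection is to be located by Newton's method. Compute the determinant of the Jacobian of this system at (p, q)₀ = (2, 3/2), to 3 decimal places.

-105.000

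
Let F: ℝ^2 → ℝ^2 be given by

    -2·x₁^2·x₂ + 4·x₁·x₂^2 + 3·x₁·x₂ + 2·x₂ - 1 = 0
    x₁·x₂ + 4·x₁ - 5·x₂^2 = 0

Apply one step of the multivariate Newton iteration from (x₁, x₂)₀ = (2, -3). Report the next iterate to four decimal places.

At (2, -3): F = (71.0000, -43.0000).
Jacobian J = [[-4·x₁·x₂ + 4·x₂^2 + 3·x₂, -2·x₁^2 + 8·x₁·x₂ + 3·x₁ + 2], [x₂ + 4, x₁ - 10·x₂]].
At the point, J = [[51.0000, -48.0000], [1.0000, 32.0000]] (det J = 1680.0000).
Solving J·Δ = −F gives Δ = (-0.1238, 1.3476).
Then the next iterate is (x₁, x₂)₁ = (1.8762, -1.6524).

(1.8762, -1.6524)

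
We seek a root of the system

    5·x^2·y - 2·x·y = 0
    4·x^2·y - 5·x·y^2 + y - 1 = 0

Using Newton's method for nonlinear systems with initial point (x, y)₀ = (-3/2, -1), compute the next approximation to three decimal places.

At (-3/2, -1): F = (-14.250, -3.500).
Jacobian J = [[10·x·y - 2·y, 5·x^2 - 2·x], [8·x·y - 5·y^2, 4·x^2 - 10·x·y + 1]].
At the point, J = [[17.000, 14.250], [7.000, -5.000]] (det J = -184.750).
Solving J·Δ = −F gives Δ = (0.656, 0.218).
Then the next iterate is (x, y)₁ = (-0.844, -0.782).

(-0.844, -0.782)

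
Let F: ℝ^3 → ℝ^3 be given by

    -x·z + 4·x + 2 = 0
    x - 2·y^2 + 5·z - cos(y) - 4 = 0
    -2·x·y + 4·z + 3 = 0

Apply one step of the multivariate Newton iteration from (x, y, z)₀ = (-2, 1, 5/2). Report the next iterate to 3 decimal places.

At (-2, 1, 5/2): F = (-1.000, 3.95970, 17.000).
Jacobian J = [[-z + 4, 0, -x], [1, -4·y + sin(y), 5], [-2·y, -2·x, 4]].
At the point, J = [[1.500, 0.000, 2.000], [1.000, -3.15853, 5.000], [-2.000, 4.000, 4.000]] (det J = -53.58529).
Solving J·Δ = −F gives Δ = (3.204, -0.745, -1.903).
Then the next iterate is (x, y, z)₁ = (1.204, 0.255, 0.597).

(1.204, 0.255, 0.597)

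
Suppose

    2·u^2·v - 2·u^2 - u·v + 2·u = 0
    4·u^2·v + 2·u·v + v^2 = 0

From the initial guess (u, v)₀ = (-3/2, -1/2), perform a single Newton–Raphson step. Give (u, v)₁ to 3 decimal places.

At (-3/2, -1/2): F = (-10.500, -2.750).
Jacobian J = [[4·u·v - 4·u - v + 2, 2·u^2 - u], [8·u·v + 2·v, 4·u^2 + 2·u + 2·v]].
At the point, J = [[11.500, 6.000], [5.000, 5.000]] (det J = 27.500).
Solving J·Δ = −F gives Δ = (1.309, -0.759).
Then the next iterate is (u, v)₁ = (-0.191, -1.259).

(-0.191, -1.259)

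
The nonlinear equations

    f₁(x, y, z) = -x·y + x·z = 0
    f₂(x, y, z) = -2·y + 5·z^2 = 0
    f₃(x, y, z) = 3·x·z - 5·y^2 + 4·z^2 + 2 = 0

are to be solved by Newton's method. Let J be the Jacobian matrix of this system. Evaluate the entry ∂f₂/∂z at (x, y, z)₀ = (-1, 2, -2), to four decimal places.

-20.0000

∂f₂/∂z = 10·z.
At (-1, 2, -2) this is -20.0000.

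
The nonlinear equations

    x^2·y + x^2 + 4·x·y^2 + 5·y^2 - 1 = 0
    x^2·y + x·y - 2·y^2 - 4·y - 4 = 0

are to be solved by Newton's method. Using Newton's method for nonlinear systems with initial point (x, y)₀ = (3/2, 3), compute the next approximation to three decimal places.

(1.672, 1.311)

At (3/2, 3): F = (107.000, -22.750).
Jacobian J = [[2·x·y + 2·x + 4·y^2, x^2 + 8·x·y + 10·y], [2·x·y + y, x^2 + x - 4·y - 4]].
At the point, J = [[48.000, 68.250], [12.000, -12.250]] (det J = -1407.000).
Solving J·Δ = −F gives Δ = (0.172, -1.689).
Then the next iterate is (x, y)₁ = (1.672, 1.311).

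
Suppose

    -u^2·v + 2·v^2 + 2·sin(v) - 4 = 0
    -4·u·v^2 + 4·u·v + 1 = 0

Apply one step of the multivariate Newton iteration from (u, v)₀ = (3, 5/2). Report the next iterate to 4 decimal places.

(2.1729, 1.8418)

At (3, 5/2): F = (-12.803056, -44.0000).
Jacobian J = [[-2·u·v, -u^2 + 4·v + 2·cos(v)], [-4·v^2 + 4·v, -8·u·v + 4·u]].
At the point, J = [[-15.0000, -0.602287], [-15.0000, -48.0000]] (det J = 710.965692).
Solving J·Δ = −F gives Δ = (-0.8271, -0.6582).
Then the next iterate is (u, v)₁ = (2.1729, 1.8418).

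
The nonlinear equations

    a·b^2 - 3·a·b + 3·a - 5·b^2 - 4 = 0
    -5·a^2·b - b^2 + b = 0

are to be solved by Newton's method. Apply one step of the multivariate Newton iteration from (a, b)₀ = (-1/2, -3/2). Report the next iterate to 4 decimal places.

At (-1/2, -3/2): F = (-20.1250, -1.8750).
Jacobian J = [[b^2 - 3·b + 3, 2·a·b - 3·a - 10·b], [-10·a·b, -5·a^2 - 2·b + 1]].
At the point, J = [[9.7500, 18.0000], [-7.5000, 2.7500]] (det J = 161.8125).
Solving J·Δ = −F gives Δ = (0.1334, 1.0458).
Then the next iterate is (a, b)₁ = (-0.3666, -0.4542).

(-0.3666, -0.4542)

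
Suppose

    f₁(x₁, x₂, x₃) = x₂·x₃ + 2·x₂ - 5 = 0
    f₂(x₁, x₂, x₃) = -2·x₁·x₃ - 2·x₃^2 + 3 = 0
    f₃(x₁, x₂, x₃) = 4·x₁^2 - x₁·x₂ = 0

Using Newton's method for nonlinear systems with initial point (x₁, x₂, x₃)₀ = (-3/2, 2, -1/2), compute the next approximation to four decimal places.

At (-3/2, 2, -1/2): F = (-2.0000, 1.0000, 12.0000).
Jacobian J = [[0, x₃ + 2, x₂], [-2·x₃, 0, -2·x₁ - 4·x₃], [8·x₁ - x₂, -x₁, 0]].
At the point, J = [[0.0000, 1.5000, 2.0000], [1.0000, 0.0000, 5.0000], [-14.0000, 1.5000, 0.0000]] (det J = -102.0000).
Solving J·Δ = −F gives Δ = (1.0588, 1.8824, -0.4118).
Then the next iterate is (x₁, x₂, x₃)₁ = (-0.4412, 3.8824, -0.9118).

(-0.4412, 3.8824, -0.9118)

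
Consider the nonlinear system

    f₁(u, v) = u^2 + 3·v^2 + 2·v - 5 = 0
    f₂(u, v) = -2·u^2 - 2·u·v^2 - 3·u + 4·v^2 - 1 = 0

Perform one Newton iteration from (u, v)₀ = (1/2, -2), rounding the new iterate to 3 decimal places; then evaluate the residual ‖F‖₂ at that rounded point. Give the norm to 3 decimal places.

At (1/2, -2): F = (3.250, 9.000).
Jacobian J = [[2·u, 6·v + 2], [-4·u - 2·v^2 - 3, -4·u·v + 8·v]].
At the point, J = [[1.000, -10.000], [-13.000, -12.000]] (det J = -142.000).
Solving J·Δ = −F gives Δ = (0.359, 0.361).
Then the next iterate is (u, v)₁ = (0.859, -1.639).
Re-evaluating at (0.859, -1.639): F = (0.51884, 1.07742), so ‖F‖₂ = 1.196.

1.196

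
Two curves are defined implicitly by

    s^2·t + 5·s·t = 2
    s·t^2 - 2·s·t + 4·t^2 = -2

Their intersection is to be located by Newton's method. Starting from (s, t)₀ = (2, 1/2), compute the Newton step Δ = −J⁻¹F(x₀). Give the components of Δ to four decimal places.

(0.5641, -0.5385)

At (2, 1/2): F = (5.0000, 1.5000).
Jacobian J = [[2·s·t + 5·t, s^2 + 5·s], [t^2 - 2·t, 2·s·t - 2·s + 8·t]].
At the point, J = [[4.5000, 14.0000], [-0.7500, 2.0000]] (det J = 19.5000).
Solving J·Δ = −F gives Δ = (0.5641, -0.5385).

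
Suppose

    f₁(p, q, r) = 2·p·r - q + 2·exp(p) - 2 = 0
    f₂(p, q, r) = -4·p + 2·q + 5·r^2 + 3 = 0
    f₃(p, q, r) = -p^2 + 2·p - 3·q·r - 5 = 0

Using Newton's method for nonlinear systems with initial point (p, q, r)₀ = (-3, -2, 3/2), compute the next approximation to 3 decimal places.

At (-3, -2, 3/2): F = (-8.90043, 22.250, -11.000).
Jacobian J = [[2·r + 2·exp(p), -1, 2·p], [-4, 2, 10·r], [-2·p + 2, -3·r, -3·q]].
At the point, J = [[3.09957, -1.000, -6.000], [-4.000, 2.000, 15.000], [8.000, -4.500, 6.000]] (det J = 90.41614).
Solving J·Δ = −F gives Δ = (-0.660, -4.950, -0.999).
Then the next iterate is (p, q, r)₁ = (-3.660, -6.950, 0.501).

(-3.660, -6.950, 0.501)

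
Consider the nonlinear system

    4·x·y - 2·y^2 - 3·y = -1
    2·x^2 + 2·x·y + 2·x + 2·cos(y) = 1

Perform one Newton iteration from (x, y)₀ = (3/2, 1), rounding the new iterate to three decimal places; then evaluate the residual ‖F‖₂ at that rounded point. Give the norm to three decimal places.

2.409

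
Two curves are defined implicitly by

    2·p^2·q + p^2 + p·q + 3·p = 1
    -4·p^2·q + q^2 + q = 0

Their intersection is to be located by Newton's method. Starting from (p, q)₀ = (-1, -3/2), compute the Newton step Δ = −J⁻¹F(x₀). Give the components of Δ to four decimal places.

(0.9643, -0.8036)

At (-1, -3/2): F = (-4.5000, 6.7500).
Jacobian J = [[4·p·q + 2·p + q + 3, 2·p^2 + p], [-8·p·q, -4·p^2 + 2·q + 1]].
At the point, J = [[5.5000, 1.0000], [-12.0000, -6.0000]] (det J = -21.0000).
Solving J·Δ = −F gives Δ = (0.9643, -0.8036).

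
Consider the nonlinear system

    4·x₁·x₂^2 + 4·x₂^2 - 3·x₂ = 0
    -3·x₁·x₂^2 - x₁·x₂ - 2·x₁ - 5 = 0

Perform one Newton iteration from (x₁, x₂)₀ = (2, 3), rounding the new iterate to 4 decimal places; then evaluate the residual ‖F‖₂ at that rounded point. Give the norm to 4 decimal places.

34.4520

At (2, 3): F = (99.0000, -69.0000).
Jacobian J = [[4·x₂^2, 8·x₁·x₂ + 8·x₂ - 3], [-3·x₂^2 - x₂ - 2, -6·x₁·x₂ - x₁]].
At the point, J = [[36.0000, 69.0000], [-32.0000, -38.0000]] (det J = 840.0000).
Solving J·Δ = −F gives Δ = (-1.1893, -0.8143).
Then the next iterate is (x₁, x₂)₁ = (0.8107, 2.1857).
Re-evaluating at (0.8107, 2.1857): F = (28.043816, -20.012181), so ‖F‖₂ = 34.4520.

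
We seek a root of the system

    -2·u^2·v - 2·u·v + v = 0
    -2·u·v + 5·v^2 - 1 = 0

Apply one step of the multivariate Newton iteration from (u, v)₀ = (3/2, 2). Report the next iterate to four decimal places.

At (3/2, 2): F = (-13.0000, 13.0000).
Jacobian J = [[-4·u·v - 2·v, -2·u^2 - 2·u + 1], [-2·v, -2·u + 10·v]].
At the point, J = [[-16.0000, -6.5000], [-4.0000, 17.0000]] (det J = -298.0000).
Solving J·Δ = −F gives Δ = (-0.4581, -0.8725).
Then the next iterate is (u, v)₁ = (1.0419, 1.1275).

(1.0419, 1.1275)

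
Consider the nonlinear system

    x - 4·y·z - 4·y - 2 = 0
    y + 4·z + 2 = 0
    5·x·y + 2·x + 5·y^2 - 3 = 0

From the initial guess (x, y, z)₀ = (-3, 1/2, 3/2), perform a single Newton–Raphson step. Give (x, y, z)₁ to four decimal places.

(-0.3321, 0.1756, -0.5439)

At (-3, 1/2, 3/2): F = (-10.0000, 8.5000, -15.2500).
Jacobian J = [[1, -4·z - 4, -4·y], [0, 1, 4], [5·y + 2, 5·x + 10·y, 0]].
At the point, J = [[1.0000, -10.0000, -2.0000], [0.0000, 1.0000, 4.0000], [4.5000, -10.0000, 0.0000]] (det J = -131.0000).
Solving J·Δ = −F gives Δ = (2.6679, -0.3244, -2.0439).
Then the next iterate is (x, y, z)₁ = (-0.3321, 0.1756, -0.5439).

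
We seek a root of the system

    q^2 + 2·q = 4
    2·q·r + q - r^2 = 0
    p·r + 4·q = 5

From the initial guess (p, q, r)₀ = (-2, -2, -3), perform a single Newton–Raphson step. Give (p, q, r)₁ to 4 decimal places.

At (-2, -2, -3): F = (-4.0000, 1.0000, -7.0000).
Jacobian J = [[0, 2·q + 2, 0], [0, 2·r + 1, 2·q - 2·r], [r, 4, p]].
At the point, J = [[0.0000, -2.0000, 0.0000], [0.0000, -5.0000, 2.0000], [-3.0000, 4.0000, -2.0000]] (det J = 12.0000).
Solving J·Δ = −F gives Δ = (-1.3333, -2.0000, -5.5000).
Then the next iterate is (p, q, r)₁ = (-3.3333, -4.0000, -8.5000).

(-3.3333, -4.0000, -8.5000)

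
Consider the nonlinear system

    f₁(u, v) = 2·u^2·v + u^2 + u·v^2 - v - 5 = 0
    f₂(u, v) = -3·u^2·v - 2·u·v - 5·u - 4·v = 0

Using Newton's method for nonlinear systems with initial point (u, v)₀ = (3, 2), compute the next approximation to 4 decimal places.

(-12.5532, 18.5106)

At (3, 2): F = (50.0000, -89.0000).
Jacobian J = [[4·u·v + 2·u + v^2, 2·u^2 + 2·u·v - 1], [-6·u·v - 2·v - 5, -3·u^2 - 2·u - 4]].
At the point, J = [[34.0000, 29.0000], [-45.0000, -37.0000]] (det J = 47.0000).
Solving J·Δ = −F gives Δ = (-15.5532, 16.5106).
Then the next iterate is (u, v)₁ = (-12.5532, 18.5106).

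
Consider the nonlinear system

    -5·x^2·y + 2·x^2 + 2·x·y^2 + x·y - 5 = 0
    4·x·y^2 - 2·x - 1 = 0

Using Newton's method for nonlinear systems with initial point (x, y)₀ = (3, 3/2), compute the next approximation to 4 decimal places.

(1.9627, 1.1461)

At (3, 3/2): F = (-36.5000, 20.0000).
Jacobian J = [[-10·x·y + 4·x + 2·y^2 + y, -5·x^2 + 4·x·y + x], [4·y^2 - 2, 8·x·y]].
At the point, J = [[-27.0000, -24.0000], [7.0000, 36.0000]] (det J = -804.0000).
Solving J·Δ = −F gives Δ = (-1.0373, -0.3539).
Then the next iterate is (x, y)₁ = (1.9627, 1.1461).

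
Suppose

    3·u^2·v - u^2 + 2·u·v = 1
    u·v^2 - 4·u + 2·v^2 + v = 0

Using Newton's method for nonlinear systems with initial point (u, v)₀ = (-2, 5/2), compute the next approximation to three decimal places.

At (-2, 5/2): F = (15.000, 10.500).
Jacobian J = [[6·u·v - 2·u + 2·v, 3·u^2 + 2·u], [v^2 - 4, 2·u·v + 4·v + 1]].
At the point, J = [[-21.000, 8.000], [2.250, 1.000]] (det J = -39.000).
Solving J·Δ = −F gives Δ = (-1.769, -6.519).
Then the next iterate is (u, v)₁ = (-3.769, -4.019).

(-3.769, -4.019)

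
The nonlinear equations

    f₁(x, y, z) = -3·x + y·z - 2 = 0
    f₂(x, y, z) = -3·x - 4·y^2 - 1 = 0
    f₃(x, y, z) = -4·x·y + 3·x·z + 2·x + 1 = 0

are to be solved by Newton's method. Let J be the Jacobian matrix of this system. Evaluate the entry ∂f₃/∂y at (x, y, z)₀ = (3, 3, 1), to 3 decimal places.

-12.000

∂f₃/∂y = -4·x.
At (3, 3, 1) this is -12.000.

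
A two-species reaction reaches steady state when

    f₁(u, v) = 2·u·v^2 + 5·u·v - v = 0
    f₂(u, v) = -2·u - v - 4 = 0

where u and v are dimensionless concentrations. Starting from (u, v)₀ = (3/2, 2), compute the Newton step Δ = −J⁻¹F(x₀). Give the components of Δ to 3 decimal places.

(-7.447, 5.895)

At (3/2, 2): F = (25.000, -9.000).
Jacobian J = [[2·v^2 + 5·v, 4·u·v + 5·u - 1], [-2, -1]].
At the point, J = [[18.000, 18.500], [-2.000, -1.000]] (det J = 19.000).
Solving J·Δ = −F gives Δ = (-7.447, 5.895).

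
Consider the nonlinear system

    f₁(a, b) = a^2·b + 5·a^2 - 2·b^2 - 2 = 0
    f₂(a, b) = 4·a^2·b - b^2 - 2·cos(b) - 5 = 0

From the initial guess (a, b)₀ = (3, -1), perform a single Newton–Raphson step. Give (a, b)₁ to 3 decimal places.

At (3, -1): F = (32.000, -43.08060).
Jacobian J = [[2·a·b + 10·a, a^2 - 4·b], [8·a·b, 4·a^2 - 2·b + 2·sin(b)]].
At the point, J = [[24.000, 13.000], [-24.000, 36.31706]] (det J = 1183.60939).
Solving J·Δ = −F gives Δ = (-1.455, 0.225).
Then the next iterate is (a, b)₁ = (1.545, -0.775).

(1.545, -0.775)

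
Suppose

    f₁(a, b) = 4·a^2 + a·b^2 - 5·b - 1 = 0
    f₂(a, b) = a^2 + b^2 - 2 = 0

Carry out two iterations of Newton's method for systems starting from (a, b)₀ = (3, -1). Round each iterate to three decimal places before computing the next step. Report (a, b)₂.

At (3, -1): F = (43.000, 8.000).
Jacobian J = [[8·a + b^2, 2·a·b - 5], [2·a, 2·b]].
At the point, J = [[25.000, -11.000], [6.000, -2.000]] (det J = 16.000).
Solving J·Δ = −F gives Δ = (-0.125, 3.625).
Then the next iterate is (a, b)₁ = (2.875, 2.625).
Round to (2.875, 2.625) and repeat: F = (38.74805, 13.15625), J = [[29.89062, 10.09375], [5.750, 5.250]].
Δ = (-0.714, -1.724), so (a, b)₂ = (2.161, 0.901).

(2.161, 0.901)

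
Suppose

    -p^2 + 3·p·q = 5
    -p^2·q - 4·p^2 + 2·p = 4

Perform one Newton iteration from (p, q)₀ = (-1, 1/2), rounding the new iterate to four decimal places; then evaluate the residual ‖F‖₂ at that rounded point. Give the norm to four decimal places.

6.3091

At (-1, 1/2): F = (-7.5000, -10.5000).
Jacobian J = [[-2·p + 3·q, 3·p], [-2·p·q - 8·p + 2, -p^2]].
At the point, J = [[3.5000, -3.0000], [11.0000, -1.0000]] (det J = 29.5000).
Solving J·Δ = −F gives Δ = (0.8136, -1.5508).
Then the next iterate is (p, q)₁ = (-0.1864, -1.0508).
Re-evaluating at (-0.1864, -1.0508): F = (-4.447138, -4.475270), so ‖F‖₂ = 6.3091.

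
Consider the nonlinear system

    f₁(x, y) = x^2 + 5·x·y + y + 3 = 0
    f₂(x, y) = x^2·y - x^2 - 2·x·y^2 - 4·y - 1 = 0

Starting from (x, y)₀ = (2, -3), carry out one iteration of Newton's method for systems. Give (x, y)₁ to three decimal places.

(3.573, 0.936)

At (2, -3): F = (-26.000, -41.000).
Jacobian J = [[2·x + 5·y, 5·x + 1], [2·x·y - 2·x - 2·y^2, x^2 - 4·x·y - 4]].
At the point, J = [[-11.000, 11.000], [-34.000, 24.000]] (det J = 110.000).
Solving J·Δ = −F gives Δ = (1.573, 3.936).
Then the next iterate is (x, y)₁ = (3.573, 0.936).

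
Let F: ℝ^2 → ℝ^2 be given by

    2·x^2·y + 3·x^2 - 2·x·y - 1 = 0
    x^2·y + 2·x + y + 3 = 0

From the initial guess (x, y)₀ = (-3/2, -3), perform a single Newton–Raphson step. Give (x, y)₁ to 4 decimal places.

(-0.9463, -1.8741)

At (-3/2, -3): F = (-16.7500, -9.7500).
Jacobian J = [[4·x·y + 6·x - 2·y, 2·x^2 - 2·x], [2·x·y + 2, x^2 + 1]].
At the point, J = [[15.0000, 7.5000], [11.0000, 3.2500]] (det J = -33.7500).
Solving J·Δ = −F gives Δ = (0.5537, 1.1259).
Then the next iterate is (x, y)₁ = (-0.9463, -1.8741).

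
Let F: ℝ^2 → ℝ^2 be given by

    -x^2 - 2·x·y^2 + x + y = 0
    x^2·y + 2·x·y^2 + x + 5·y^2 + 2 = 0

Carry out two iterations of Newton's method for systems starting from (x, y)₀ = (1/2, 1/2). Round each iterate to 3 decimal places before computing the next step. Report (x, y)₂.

(1.960, 0.307)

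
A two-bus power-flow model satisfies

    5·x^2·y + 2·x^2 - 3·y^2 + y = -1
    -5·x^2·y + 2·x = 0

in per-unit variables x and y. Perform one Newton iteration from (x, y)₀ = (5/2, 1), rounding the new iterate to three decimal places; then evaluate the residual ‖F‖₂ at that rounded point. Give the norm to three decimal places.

10.519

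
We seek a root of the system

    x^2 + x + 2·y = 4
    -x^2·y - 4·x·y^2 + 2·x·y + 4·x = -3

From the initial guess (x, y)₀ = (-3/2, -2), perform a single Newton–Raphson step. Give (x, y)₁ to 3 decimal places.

(-2.954, 0.171)

At (-3/2, -2): F = (-7.250, 31.500).
Jacobian J = [[2·x + 1, 2], [-2·x·y - 4·y^2 + 2·y + 4, -x^2 - 8·x·y + 2·x]].
At the point, J = [[-2.000, 2.000], [-22.000, -29.250]] (det J = 102.500).
Solving J·Δ = −F gives Δ = (-1.454, 2.171).
Then the next iterate is (x, y)₁ = (-2.954, 0.171).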